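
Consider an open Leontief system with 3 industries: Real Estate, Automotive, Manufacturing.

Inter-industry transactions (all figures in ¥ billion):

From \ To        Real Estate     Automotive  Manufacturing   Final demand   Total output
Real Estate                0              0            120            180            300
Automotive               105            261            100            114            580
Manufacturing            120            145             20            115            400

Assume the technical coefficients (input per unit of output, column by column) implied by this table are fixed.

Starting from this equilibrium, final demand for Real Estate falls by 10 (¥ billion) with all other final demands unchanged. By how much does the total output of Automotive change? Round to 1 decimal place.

Technical coefficients a_ij = z_ij / X_j:
  a_11 = 0/300 = 0.00, a_21 = 105/300 = 0.35, a_31 = 120/300 = 0.40
  a_12 = 0/580 = 0.00, a_22 = 261/580 = 0.45, a_32 = 145/580 = 0.25
  a_13 = 120/400 = 0.30, a_23 = 100/400 = 0.25, a_33 = 20/400 = 0.05
I − A =
  [   1.00     0.00    -0.30]
  [  -0.35     0.55    -0.25]
  [  -0.40    -0.25     0.95]
Cofactors of I−A, C_ij = (−1)^(i+j)·(minor ij) (rows/columns in the sector order above):
  C_11 = (0.55)(0.95) − (-0.25)(-0.25) = 0.4600
  C_12 = −[(-0.35)(0.95) − (-0.25)(-0.40)] = 0.4325
  C_13 = (-0.35)(-0.25) − (0.55)(-0.40) = 0.3075
  C_21 = −[(0.00)(0.95) − (-0.30)(-0.25)] = 0.0750
  C_22 = (1.00)(0.95) − (-0.30)(-0.40) = 0.8300
  C_23 = −[(1.00)(-0.25) − (0.00)(-0.40)] = 0.2500
  C_31 = (0.00)(-0.25) − (-0.30)(0.55) = 0.1650
  C_32 = −[(1.00)(-0.25) − (-0.30)(-0.35)] = 0.3550
  C_33 = (1.00)(0.55) − (0.00)(-0.35) = 0.5500
det(I−A) = Σ_j (I−A)_1j·C_1j = (1.00)(0.4600) + (0.00)(0.4325) + (-0.30)(0.3075) = 0.36775
adj(I−A) = Cᵀ =
  [ 0.4600   0.0750   0.1650]
  [ 0.4325   0.8300   0.3550]
  [ 0.3075   0.2500   0.5500]
(I − A)⁻¹ = adj(I−A) / det(I−A) ≈
  [   1.2508     0.2039     0.4487]
  [   1.1761     2.2570     0.9653]
  [   0.8362     0.6798     1.4956]
Δx = (I − A)⁻¹ Δd with Δd having -10 in the Real Estate component and 0 elsewhere.
So Δx_2 = L_21 · (-10), where L_21 = adj(I−A)_21 / det(I−A) = 0.4325 / 0.36775.
Δx_2 = 0.4325 × (-10) / 0.36775 = -4.325 / 0.36775 ≈ -11.8.

Δx_2 = -11.8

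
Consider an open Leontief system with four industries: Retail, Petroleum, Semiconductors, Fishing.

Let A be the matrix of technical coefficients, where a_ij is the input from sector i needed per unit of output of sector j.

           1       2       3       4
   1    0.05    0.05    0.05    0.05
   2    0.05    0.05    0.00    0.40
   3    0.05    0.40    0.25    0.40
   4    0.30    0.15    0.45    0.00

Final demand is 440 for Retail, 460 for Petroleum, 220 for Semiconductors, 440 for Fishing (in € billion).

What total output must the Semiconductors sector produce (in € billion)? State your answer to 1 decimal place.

x_3 = 1907.7

I − A =
  [   0.95    -0.05    -0.05    -0.05]
  [  -0.05     0.95     0.00    -0.40]
  [  -0.05    -0.40     0.75    -0.40]
  [  -0.30    -0.15    -0.45     1.00]
Compute the cofactors C_ij = (−1)^(i+j)·(3×3 minor ij) of I−A; the adjugate is their transpose:
adj(I−A) = Cᵀ =
  [ 0.424500   0.066125   0.074875   0.077625]
  [ 0.127500   0.520625   0.180625   0.286875]
  [ 0.229500   0.439875   0.822375   0.516375]
  [ 0.249750   0.295875   0.419625   0.671625]
det(I−A) = Σ_j (I−A)_1j·C_1j = (0.95)(0.424500) + (-0.05)(0.127500) + (-0.05)(0.229500) + (-0.05)(0.249750) = 0.3729375
(I − A)⁻¹ = adj(I−A) / det(I−A) ≈
  [   1.1383     0.1773     0.2008     0.2081]
  [   0.3419     1.3960     0.4843     0.7692]
  [   0.6154     1.1795     2.2051     1.3846]
  [   0.6697     0.7934     1.1252     1.8009]
x = (I − A)⁻¹ d = adj(I−A)·d / det(I−A), with det(I−A) = 0.3729375:
  x_1 = (0.424500·440 + 0.066125·460 + 0.074875·220 + 0.077625·440) / 0.3729375 = 267.825 / 0.3729375 ≈ 718.1
  x_2 = (0.127500·440 + 0.520625·460 + 0.180625·220 + 0.286875·440) / 0.3729375 = 461.55 / 0.3729375 ≈ 1237.6
  x_3 = (0.229500·440 + 0.439875·460 + 0.822375·220 + 0.516375·440) / 0.3729375 = 711.45 / 0.3729375 ≈ 1907.7
  x_4 = (0.249750·440 + 0.295875·460 + 0.419625·220 + 0.671625·440) / 0.3729375 = 633.825 / 0.3729375 ≈ 1699.5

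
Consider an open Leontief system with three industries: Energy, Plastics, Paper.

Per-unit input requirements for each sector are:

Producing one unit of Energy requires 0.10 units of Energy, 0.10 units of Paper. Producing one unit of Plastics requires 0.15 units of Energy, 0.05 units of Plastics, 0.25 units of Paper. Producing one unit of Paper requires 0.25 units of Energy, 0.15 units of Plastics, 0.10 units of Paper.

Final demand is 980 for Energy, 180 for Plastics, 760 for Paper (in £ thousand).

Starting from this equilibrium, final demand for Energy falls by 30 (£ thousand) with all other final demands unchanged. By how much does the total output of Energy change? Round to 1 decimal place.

Δx_1 = -34.6

I − A =
  [   0.90    -0.15    -0.25]
  [   0.00     0.95    -0.15]
  [  -0.10    -0.25     0.90]
Cofactors of I−A, C_ij = (−1)^(i+j)·(minor ij) (rows/columns in the sector order above):
  C_11 = (0.95)(0.90) − (-0.15)(-0.25) = 0.8175
  C_12 = −[(0.00)(0.90) − (-0.15)(-0.10)] = 0.0150
  C_13 = (0.00)(-0.25) − (0.95)(-0.10) = 0.0950
  C_21 = −[(-0.15)(0.90) − (-0.25)(-0.25)] = 0.1975
  C_22 = (0.90)(0.90) − (-0.25)(-0.10) = 0.7850
  C_23 = −[(0.90)(-0.25) − (-0.15)(-0.10)] = 0.2400
  C_31 = (-0.15)(-0.15) − (-0.25)(0.95) = 0.2600
  C_32 = −[(0.90)(-0.15) − (-0.25)(0.00)] = 0.1350
  C_33 = (0.90)(0.95) − (-0.15)(0.00) = 0.8550
det(I−A) = Σ_j (I−A)_1j·C_1j = (0.90)(0.8175) + (-0.15)(0.0150) + (-0.25)(0.0950) = 0.70975
adj(I−A) = Cᵀ =
  [ 0.8175   0.1975   0.2600]
  [ 0.0150   0.7850   0.1350]
  [ 0.0950   0.2400   0.8550]
(I − A)⁻¹ = adj(I−A) / det(I−A) ≈
  [   1.1518     0.2783     0.3663]
  [   0.0211     1.1060     0.1902]
  [   0.1338     0.3381     1.2046]
Δx = (I − A)⁻¹ Δd with Δd having -30 in the Energy component and 0 elsewhere.
So Δx_1 = L_11 · (-30), where L_11 = adj(I−A)_11 / det(I−A) = 0.8175 / 0.70975.
Δx_1 = 0.8175 × (-30) / 0.70975 = -24.525 / 0.70975 ≈ -34.6.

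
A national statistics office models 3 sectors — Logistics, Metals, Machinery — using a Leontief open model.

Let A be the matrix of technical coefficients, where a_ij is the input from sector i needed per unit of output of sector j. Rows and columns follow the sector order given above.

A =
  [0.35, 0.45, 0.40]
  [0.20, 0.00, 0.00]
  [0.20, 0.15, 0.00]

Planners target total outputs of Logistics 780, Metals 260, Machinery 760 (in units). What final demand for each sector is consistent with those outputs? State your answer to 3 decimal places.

I − A =
  [   0.65    -0.45    -0.40]
  [  -0.20     1.00     0.00]
  [  -0.20    -0.15     1.00]
d = (I − A) x:
  d_1 = (+0.65)·780 + (-0.45)·260 + (-0.40)·760 = 86.000
  d_2 = (-0.20)·780 + (+1.00)·260 + (+0.00)·760 = 104.000
  d_3 = (-0.20)·780 + (-0.15)·260 + (+1.00)·760 = 565.000

d_1 = 86.000, d_2 = 104.000, d_3 = 565.000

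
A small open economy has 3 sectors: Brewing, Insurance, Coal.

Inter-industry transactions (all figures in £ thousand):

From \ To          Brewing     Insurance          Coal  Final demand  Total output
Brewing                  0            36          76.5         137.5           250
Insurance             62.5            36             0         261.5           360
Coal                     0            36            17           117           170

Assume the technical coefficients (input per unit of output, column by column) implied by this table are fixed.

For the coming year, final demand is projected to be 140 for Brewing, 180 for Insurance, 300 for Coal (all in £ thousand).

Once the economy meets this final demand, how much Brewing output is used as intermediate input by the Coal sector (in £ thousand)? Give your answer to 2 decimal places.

Technical coefficients a_ij = z_ij / X_j:
  a_11 = 0/250 = 0.00, a_21 = 62.5/250 = 0.25, a_31 = 0/250 = 0.00
  a_12 = 36/360 = 0.10, a_22 = 36/360 = 0.10, a_32 = 36/360 = 0.10
  a_13 = 76.5/170 = 0.45, a_23 = 0/170 = 0.00, a_33 = 17/170 = 0.10
I − A =
  [   1.00    -0.10    -0.45]
  [  -0.25     0.90     0.00]
  [   0.00    -0.10     0.90]
Cofactors of I−A, C_ij = (−1)^(i+j)·(minor ij) (rows/columns in the sector order above):
  C_11 = (0.90)(0.90) − (0.00)(-0.10) = 0.8100
  C_12 = −[(-0.25)(0.90) − (0.00)(0.00)] = 0.2250
  C_13 = (-0.25)(-0.10) − (0.90)(0.00) = 0.0250
  C_21 = −[(-0.10)(0.90) − (-0.45)(-0.10)] = 0.1350
  C_22 = (1.00)(0.90) − (-0.45)(0.00) = 0.9000
  C_23 = −[(1.00)(-0.10) − (-0.10)(0.00)] = 0.1000
  C_31 = (-0.10)(0.00) − (-0.45)(0.90) = 0.4050
  C_32 = −[(1.00)(0.00) − (-0.45)(-0.25)] = 0.1125
  C_33 = (1.00)(0.90) − (-0.10)(-0.25) = 0.8750
det(I−A) = Σ_j (I−A)_1j·C_1j = (1.00)(0.8100) + (-0.10)(0.2250) + (-0.45)(0.0250) = 0.77625
adj(I−A) = Cᵀ =
  [ 0.8100   0.1350   0.4050]
  [ 0.2250   0.9000   0.1125]
  [ 0.0250   0.1000   0.8750]
(I − A)⁻¹ = adj(I−A) / det(I−A) ≈
  [   1.0435     0.1739     0.5217]
  [   0.2899     1.1594     0.1449]
  [   0.0322     0.1288     1.1272]
First solve x = (I − A)⁻¹ d = adj(I−A)·d / det(I−A); in particular x_3 = (0.0250·140 + 0.1000·180 + 0.8750·300) / 0.77625 = 284.00 / 0.77625 ≈ 365.8615.
Intermediate flow from 1 to 3: z_13 = a_13 · x_3 = 0.45 × 284.00 / 0.77625 = 127.80 / 0.77625 ≈ 164.64.

z_13 = 164.64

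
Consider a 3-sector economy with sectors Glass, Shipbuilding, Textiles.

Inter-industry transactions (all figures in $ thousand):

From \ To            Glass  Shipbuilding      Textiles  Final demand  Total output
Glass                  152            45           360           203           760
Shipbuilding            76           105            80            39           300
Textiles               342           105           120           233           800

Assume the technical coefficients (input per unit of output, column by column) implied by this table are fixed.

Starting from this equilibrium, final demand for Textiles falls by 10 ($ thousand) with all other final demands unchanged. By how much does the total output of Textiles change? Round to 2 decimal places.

Δx_3 = -20.44

Technical coefficients a_ij = z_ij / X_j:
  a_11 = 152/760 = 0.20, a_21 = 76/760 = 0.10, a_31 = 342/760 = 0.45
  a_12 = 45/300 = 0.15, a_22 = 105/300 = 0.35, a_32 = 105/300 = 0.35
  a_13 = 360/800 = 0.45, a_23 = 80/800 = 0.10, a_33 = 120/800 = 0.15
I − A =
  [   0.80    -0.15    -0.45]
  [  -0.10     0.65    -0.10]
  [  -0.45    -0.35     0.85]
Cofactors of I−A, C_ij = (−1)^(i+j)·(minor ij) (rows/columns in the sector order above):
  C_11 = (0.65)(0.85) − (-0.10)(-0.35) = 0.5175
  C_12 = −[(-0.10)(0.85) − (-0.10)(-0.45)] = 0.1300
  C_13 = (-0.10)(-0.35) − (0.65)(-0.45) = 0.3275
  C_21 = −[(-0.15)(0.85) − (-0.45)(-0.35)] = 0.2850
  C_22 = (0.80)(0.85) − (-0.45)(-0.45) = 0.4775
  C_23 = −[(0.80)(-0.35) − (-0.15)(-0.45)] = 0.3475
  C_31 = (-0.15)(-0.10) − (-0.45)(0.65) = 0.3075
  C_32 = −[(0.80)(-0.10) − (-0.45)(-0.10)] = 0.1250
  C_33 = (0.80)(0.65) − (-0.15)(-0.10) = 0.5050
det(I−A) = Σ_j (I−A)_1j·C_1j = (0.80)(0.5175) + (-0.15)(0.1300) + (-0.45)(0.3275) = 0.247125
adj(I−A) = Cᵀ =
  [ 0.5175   0.2850   0.3075]
  [ 0.1300   0.4775   0.1250]
  [ 0.3275   0.3475   0.5050]
(I − A)⁻¹ = adj(I−A) / det(I−A) ≈
  [   2.0941     1.1533     1.2443]
  [   0.5260     1.9322     0.5058]
  [   1.3252     1.4062     2.0435]
Δx = (I − A)⁻¹ Δd with Δd having -10 in the Textiles component and 0 elsewhere.
So Δx_3 = L_33 · (-10), where L_33 = adj(I−A)_33 / det(I−A) = 0.5050 / 0.247125.
Δx_3 = 0.5050 × (-10) / 0.247125 = -5.05 / 0.247125 ≈ -20.44.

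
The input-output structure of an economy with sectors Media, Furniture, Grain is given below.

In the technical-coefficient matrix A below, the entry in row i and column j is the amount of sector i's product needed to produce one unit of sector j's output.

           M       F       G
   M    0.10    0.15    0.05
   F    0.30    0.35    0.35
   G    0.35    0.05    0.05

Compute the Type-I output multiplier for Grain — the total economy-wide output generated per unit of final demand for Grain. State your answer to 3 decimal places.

I − A =
  [   0.90    -0.15    -0.05]
  [  -0.30     0.65    -0.35]
  [  -0.35    -0.05     0.95]
Cofactors of I−A, C_ij = (−1)^(i+j)·(minor ij) (rows/columns in the sector order above):
  C_11 = (0.65)(0.95) − (-0.35)(-0.05) = 0.6000
  C_12 = −[(-0.30)(0.95) − (-0.35)(-0.35)] = 0.4075
  C_13 = (-0.30)(-0.05) − (0.65)(-0.35) = 0.2425
  C_21 = −[(-0.15)(0.95) − (-0.05)(-0.05)] = 0.1450
  C_22 = (0.90)(0.95) − (-0.05)(-0.35) = 0.8375
  C_23 = −[(0.90)(-0.05) − (-0.15)(-0.35)] = 0.0975
  C_31 = (-0.15)(-0.35) − (-0.05)(0.65) = 0.0850
  C_32 = −[(0.90)(-0.35) − (-0.05)(-0.30)] = 0.3300
  C_33 = (0.90)(0.65) − (-0.15)(-0.30) = 0.5400
det(I−A) = Σ_j (I−A)_1j·C_1j = (0.90)(0.6000) + (-0.15)(0.4075) + (-0.05)(0.2425) = 0.46675
adj(I−A) = Cᵀ =
  [ 0.6000   0.1450   0.0850]
  [ 0.4075   0.8375   0.3300]
  [ 0.2425   0.0975   0.5400]
(I − A)⁻¹ = adj(I−A) / det(I−A) ≈
  [   1.2855     0.3107     0.1821]
  [   0.8731     1.7943     0.7070]
  [   0.5196     0.2089     1.1569]
The output multiplier for sector j is the column-j sum of the Leontief inverse (I − A)⁻¹ = adj(I−A) / det(I−A).
Column G of adj(I−A): (0.0850, 0.3300, 0.5400); det(I−A) = 0.46675.
m_G = (0.0850 + 0.3300 + 0.5400) / 0.46675 = 0.955 / 0.46675 ≈ 2.046.

m_G = 2.046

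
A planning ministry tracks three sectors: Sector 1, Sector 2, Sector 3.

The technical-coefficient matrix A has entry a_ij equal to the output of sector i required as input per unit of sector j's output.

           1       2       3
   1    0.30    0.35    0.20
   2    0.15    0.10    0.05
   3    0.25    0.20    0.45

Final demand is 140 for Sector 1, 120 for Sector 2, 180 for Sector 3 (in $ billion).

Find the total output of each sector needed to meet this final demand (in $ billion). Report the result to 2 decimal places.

I − A =
  [   0.70    -0.35    -0.20]
  [  -0.15     0.90    -0.05]
  [  -0.25    -0.20     0.55]
Cofactors of I−A, C_ij = (−1)^(i+j)·(minor ij) (rows/columns in the sector order above):
  C_11 = (0.90)(0.55) − (-0.05)(-0.20) = 0.4850
  C_12 = −[(-0.15)(0.55) − (-0.05)(-0.25)] = 0.0950
  C_13 = (-0.15)(-0.20) − (0.90)(-0.25) = 0.2550
  C_21 = −[(-0.35)(0.55) − (-0.20)(-0.20)] = 0.2325
  C_22 = (0.70)(0.55) − (-0.20)(-0.25) = 0.3350
  C_23 = −[(0.70)(-0.20) − (-0.35)(-0.25)] = 0.2275
  C_31 = (-0.35)(-0.05) − (-0.20)(0.90) = 0.1975
  C_32 = −[(0.70)(-0.05) − (-0.20)(-0.15)] = 0.0650
  C_33 = (0.70)(0.90) − (-0.35)(-0.15) = 0.5775
det(I−A) = Σ_j (I−A)_1j·C_1j = (0.70)(0.4850) + (-0.35)(0.0950) + (-0.20)(0.2550) = 0.25525
adj(I−A) = Cᵀ =
  [ 0.4850   0.2325   0.1975]
  [ 0.0950   0.3350   0.0650]
  [ 0.2550   0.2275   0.5775]
(I − A)⁻¹ = adj(I−A) / det(I−A) ≈
  [   1.9001     0.9109     0.7738]
  [   0.3722     1.3124     0.2547]
  [   0.9990     0.8913     2.2625]
x = (I − A)⁻¹ d = adj(I−A)·d / det(I−A), with det(I−A) = 0.25525:
  x_1 = (0.4850·140 + 0.2325·120 + 0.1975·180) / 0.25525 = 131.35 / 0.25525 ≈ 514.59
  x_2 = (0.0950·140 + 0.3350·120 + 0.0650·180) / 0.25525 = 65.20 / 0.25525 ≈ 255.44
  x_3 = (0.2550·140 + 0.2275·120 + 0.5775·180) / 0.25525 = 166.95 / 0.25525 ≈ 654.06

x_1 = 514.59, x_2 = 255.44, x_3 = 654.06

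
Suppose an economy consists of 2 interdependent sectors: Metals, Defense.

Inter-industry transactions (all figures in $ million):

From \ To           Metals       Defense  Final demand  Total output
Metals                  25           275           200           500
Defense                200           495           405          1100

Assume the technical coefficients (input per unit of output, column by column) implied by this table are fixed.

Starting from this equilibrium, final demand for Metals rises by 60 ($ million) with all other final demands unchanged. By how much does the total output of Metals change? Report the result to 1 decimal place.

Δx_1 = 78.1

Technical coefficients a_ij = z_ij / X_j:
  a_11 = 25/500 = 0.05, a_21 = 200/500 = 0.40
  a_12 = 275/1100 = 0.25, a_22 = 495/1100 = 0.45
I − A =
  [   0.95    -0.25]
  [  -0.40     0.55]
det(I−A) = (0.95)(0.55) − (-0.25)(-0.40) = 0.4225
adj(I−A) = [[0.55, 0.25], [0.40, 0.95]]
(I − A)⁻¹ = adj(I−A) / det(I−A) ≈
  [   1.3018     0.5917]
  [   0.9467     2.2485]
Δx = (I − A)⁻¹ Δd with Δd having +60 in the Metals component and 0 elsewhere.
So Δx_1 = L_11 · (+60), where L_11 = adj(I−A)_11 / det(I−A) = 0.55 / 0.4225.
Δx_1 = 0.55 × (+60) / 0.4225 = 33.00 / 0.4225 ≈ 78.1.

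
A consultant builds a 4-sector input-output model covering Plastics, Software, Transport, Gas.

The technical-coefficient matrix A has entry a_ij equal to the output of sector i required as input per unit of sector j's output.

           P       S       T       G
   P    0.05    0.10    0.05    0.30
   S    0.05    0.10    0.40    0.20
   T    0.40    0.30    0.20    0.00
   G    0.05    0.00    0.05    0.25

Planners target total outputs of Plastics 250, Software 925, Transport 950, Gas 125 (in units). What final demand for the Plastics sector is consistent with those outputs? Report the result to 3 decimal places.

I − A =
  [   0.95    -0.10    -0.05    -0.30]
  [  -0.05     0.90    -0.40    -0.20]
  [  -0.40    -0.30     0.80     0.00]
  [  -0.05     0.00    -0.05     0.75]
d = (I − A) x:
  d_P = (+0.95)·250 + (-0.10)·925 + (-0.05)·950 + (-0.30)·125 = 60.000
  d_S = (-0.05)·250 + (+0.90)·925 + (-0.40)·950 + (-0.20)·125 = 415.000
  d_T = (-0.40)·250 + (-0.30)·925 + (+0.80)·950 + (+0.00)·125 = 382.500
  d_G = (-0.05)·250 + (+0.00)·925 + (-0.05)·950 + (+0.75)·125 = 33.750

d_P = 60.000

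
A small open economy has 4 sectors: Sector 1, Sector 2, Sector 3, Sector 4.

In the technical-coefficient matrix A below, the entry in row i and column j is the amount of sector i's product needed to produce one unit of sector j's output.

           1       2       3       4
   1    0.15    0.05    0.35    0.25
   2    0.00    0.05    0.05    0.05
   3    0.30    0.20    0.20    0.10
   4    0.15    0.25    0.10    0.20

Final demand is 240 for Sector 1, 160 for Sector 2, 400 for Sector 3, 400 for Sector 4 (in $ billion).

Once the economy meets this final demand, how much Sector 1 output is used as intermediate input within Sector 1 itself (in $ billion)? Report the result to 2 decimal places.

I − A =
  [   0.85    -0.05    -0.35    -0.25]
  [   0.00     0.95    -0.05    -0.05]
  [  -0.30    -0.20     0.80    -0.10]
  [  -0.15    -0.25    -0.10     0.80]
Compute the cofactors C_ij = (−1)^(i+j)·(3×3 minor ij) of I−A; the adjugate is their transpose:
adj(I−A) = Cᵀ =
  [ 0.578250   0.151250   0.290750   0.226500]
  [ 0.020250   0.408750   0.039000   0.036750]
  [ 0.240000   0.181250   0.599375   0.161250]
  [ 0.144750   0.178750   0.141625   0.537000]
det(I−A) = Σ_j (I−A)_1j·C_1j = (0.85)(0.578250) + (-0.05)(0.020250) + (-0.35)(0.240000) + (-0.25)(0.144750) = 0.3703125
(I − A)⁻¹ = adj(I−A) / det(I−A) ≈
  [   1.5615     0.4084     0.7851     0.6116]
  [   0.0547     1.1038     0.1053     0.0992]
  [   0.6481     0.4895     1.6186     0.4354]
  [   0.3909     0.4827     0.3824     1.4501]
First solve x = (I − A)⁻¹ d = adj(I−A)·d / det(I−A); in particular x_1 = (0.578250·240 + 0.151250·160 + 0.290750·400 + 0.226500·400) / 0.3703125 = 369.88 / 0.3703125 ≈ 998.8321.
Intermediate flow from 1 to 1: z_11 = a_11 · x_1 = 0.15 × 369.88 / 0.3703125 = 55.482 / 0.3703125 ≈ 149.82.

z_11 = 149.82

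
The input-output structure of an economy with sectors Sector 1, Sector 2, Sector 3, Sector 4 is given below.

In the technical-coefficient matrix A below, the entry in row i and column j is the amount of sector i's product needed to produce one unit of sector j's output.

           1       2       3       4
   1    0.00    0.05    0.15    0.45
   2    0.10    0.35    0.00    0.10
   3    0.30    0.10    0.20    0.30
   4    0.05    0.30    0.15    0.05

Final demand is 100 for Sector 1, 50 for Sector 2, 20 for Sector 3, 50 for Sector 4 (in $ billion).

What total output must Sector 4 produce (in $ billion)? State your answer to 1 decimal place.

x_4 = 127.1

I − A =
  [   1.00    -0.05    -0.15    -0.45]
  [  -0.10     0.65     0.00    -0.10]
  [  -0.30    -0.10     0.80    -0.30]
  [  -0.05    -0.30    -0.15     0.95]
Compute the cofactors C_ij = (−1)^(i+j)·(3×3 minor ij) of I−A; the adjugate is their transpose:
adj(I−A) = Cᵀ =
  [ 0.439250   0.178250   0.132750   0.268750]
  [ 0.080000   0.631750   0.036750   0.116000]
  [ 0.205000   0.238250   0.554375   0.297250]
  [ 0.080750   0.246500   0.106125   0.485250]
det(I−A) = Σ_j (I−A)_1j·C_1j = (1.00)(0.439250) + (-0.05)(0.080000) + (-0.15)(0.205000) + (-0.45)(0.080750) = 0.3681625
(I − A)⁻¹ = adj(I−A) / det(I−A) ≈
  [   1.1931     0.4842     0.3606     0.7300]
  [   0.2173     1.7160     0.0998     0.3151]
  [   0.5568     0.6471     1.5058     0.8074]
  [   0.2193     0.6695     0.2883     1.3180]
x = (I − A)⁻¹ d = adj(I−A)·d / det(I−A), with det(I−A) = 0.3681625:
  x_1 = (0.439250·100 + 0.178250·50 + 0.132750·20 + 0.268750·50) / 0.3681625 = 68.93 / 0.3681625 ≈ 187.2
  x_2 = (0.080000·100 + 0.631750·50 + 0.036750·20 + 0.116000·50) / 0.3681625 = 46.1225 / 0.3681625 ≈ 125.3
  x_3 = (0.205000·100 + 0.238250·50 + 0.554375·20 + 0.297250·50) / 0.3681625 = 58.3625 / 0.3681625 ≈ 158.5
  x_4 = (0.080750·100 + 0.246500·50 + 0.106125·20 + 0.485250·50) / 0.3681625 = 46.785 / 0.3681625 ≈ 127.1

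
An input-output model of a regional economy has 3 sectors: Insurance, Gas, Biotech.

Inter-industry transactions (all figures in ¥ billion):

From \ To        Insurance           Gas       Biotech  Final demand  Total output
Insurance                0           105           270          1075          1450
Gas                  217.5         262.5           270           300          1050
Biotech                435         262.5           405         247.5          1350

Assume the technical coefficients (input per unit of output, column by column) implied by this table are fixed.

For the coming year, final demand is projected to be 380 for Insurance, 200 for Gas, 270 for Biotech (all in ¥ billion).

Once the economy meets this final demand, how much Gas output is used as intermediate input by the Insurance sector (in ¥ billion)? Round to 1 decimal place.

z_21 = 92.5

Technical coefficients a_ij = z_ij / X_j:
  a_11 = 0/1450 = 0.00, a_21 = 217.5/1450 = 0.15, a_31 = 435/1450 = 0.30
  a_12 = 105/1050 = 0.10, a_22 = 262.5/1050 = 0.25, a_32 = 262.5/1050 = 0.25
  a_13 = 270/1350 = 0.20, a_23 = 270/1350 = 0.20, a_33 = 405/1350 = 0.30
I − A =
  [   1.00    -0.10    -0.20]
  [  -0.15     0.75    -0.20]
  [  -0.30    -0.25     0.70]
Cofactors of I−A, C_ij = (−1)^(i+j)·(minor ij) (rows/columns in the sector order above):
  C_11 = (0.75)(0.70) − (-0.20)(-0.25) = 0.4750
  C_12 = −[(-0.15)(0.70) − (-0.20)(-0.30)] = 0.1650
  C_13 = (-0.15)(-0.25) − (0.75)(-0.30) = 0.2625
  C_21 = −[(-0.10)(0.70) − (-0.20)(-0.25)] = 0.1200
  C_22 = (1.00)(0.70) − (-0.20)(-0.30) = 0.6400
  C_23 = −[(1.00)(-0.25) − (-0.10)(-0.30)] = 0.2800
  C_31 = (-0.10)(-0.20) − (-0.20)(0.75) = 0.1700
  C_32 = −[(1.00)(-0.20) − (-0.20)(-0.15)] = 0.2300
  C_33 = (1.00)(0.75) − (-0.10)(-0.15) = 0.7350
det(I−A) = Σ_j (I−A)_1j·C_1j = (1.00)(0.4750) + (-0.10)(0.1650) + (-0.20)(0.2625) = 0.4060
adj(I−A) = Cᵀ =
  [ 0.4750   0.1200   0.1700]
  [ 0.1650   0.6400   0.2300]
  [ 0.2625   0.2800   0.7350]
(I − A)⁻¹ = adj(I−A) / det(I−A) ≈
  [   1.1700     0.2956     0.4187]
  [   0.4064     1.5764     0.5665]
  [   0.6466     0.6897     1.8103]
First solve x = (I − A)⁻¹ d = adj(I−A)·d / det(I−A); in particular x_1 = (0.4750·380 + 0.1200·200 + 0.1700·270) / 0.4060 = 250.40 / 0.4060 ≈ 616.749.
Intermediate flow from 2 to 1: z_21 = a_21 · x_1 = 0.15 × 250.40 / 0.4060 = 37.56 / 0.4060 ≈ 92.5.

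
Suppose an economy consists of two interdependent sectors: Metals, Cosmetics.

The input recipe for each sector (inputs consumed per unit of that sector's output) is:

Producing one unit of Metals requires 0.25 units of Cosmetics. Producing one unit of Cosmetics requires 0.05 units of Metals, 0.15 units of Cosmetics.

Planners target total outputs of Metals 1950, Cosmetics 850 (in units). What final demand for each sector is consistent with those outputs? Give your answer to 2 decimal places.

d_1 = 1907.50, d_2 = 235.00

I − A =
  [   1.00    -0.05]
  [  -0.25     0.85]
d = (I − A) x:
  d_1 = (+1.00)·1950 + (-0.05)·850 = 1907.50
  d_2 = (-0.25)·1950 + (+0.85)·850 = 235.00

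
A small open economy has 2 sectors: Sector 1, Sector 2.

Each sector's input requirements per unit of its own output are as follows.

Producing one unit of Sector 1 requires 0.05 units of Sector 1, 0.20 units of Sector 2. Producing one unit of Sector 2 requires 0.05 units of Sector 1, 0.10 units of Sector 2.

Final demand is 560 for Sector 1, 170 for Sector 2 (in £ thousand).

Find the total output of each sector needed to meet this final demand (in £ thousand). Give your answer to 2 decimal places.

x_1 = 606.51, x_2 = 323.67

I − A =
  [   0.95    -0.05]
  [  -0.20     0.90]
det(I−A) = (0.95)(0.90) − (-0.05)(-0.20) = 0.8450
adj(I−A) = [[0.90, 0.05], [0.20, 0.95]]
(I − A)⁻¹ = adj(I−A) / det(I−A) ≈
  [   1.0651     0.0592]
  [   0.2367     1.1243]
x = (I − A)⁻¹ d = adj(I−A)·d / det(I−A), with det(I−A) = 0.8450:
  x_1 = (0.90·560 + 0.05·170) / 0.8450 = 512.50 / 0.8450 ≈ 606.51
  x_2 = (0.20·560 + 0.95·170) / 0.8450 = 273.50 / 0.8450 ≈ 323.67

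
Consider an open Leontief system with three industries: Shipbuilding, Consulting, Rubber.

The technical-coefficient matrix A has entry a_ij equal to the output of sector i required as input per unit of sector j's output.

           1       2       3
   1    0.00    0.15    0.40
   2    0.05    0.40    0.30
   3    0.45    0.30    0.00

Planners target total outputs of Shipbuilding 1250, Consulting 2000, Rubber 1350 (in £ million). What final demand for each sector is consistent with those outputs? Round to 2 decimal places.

d_1 = 410.00, d_2 = 732.50, d_3 = 187.50

I − A =
  [   1.00    -0.15    -0.40]
  [  -0.05     0.60    -0.30]
  [  -0.45    -0.30     1.00]
d = (I − A) x:
  d_1 = (+1.00)·1250 + (-0.15)·2000 + (-0.40)·1350 = 410.00
  d_2 = (-0.05)·1250 + (+0.60)·2000 + (-0.30)·1350 = 732.50
  d_3 = (-0.45)·1250 + (-0.30)·2000 + (+1.00)·1350 = 187.50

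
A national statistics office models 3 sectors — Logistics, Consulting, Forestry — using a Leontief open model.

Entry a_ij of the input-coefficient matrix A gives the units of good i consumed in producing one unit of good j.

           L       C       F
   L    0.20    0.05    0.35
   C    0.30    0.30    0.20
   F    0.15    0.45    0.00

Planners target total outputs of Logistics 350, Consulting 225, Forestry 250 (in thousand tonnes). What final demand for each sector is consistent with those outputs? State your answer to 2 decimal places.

d_L = 181.25, d_C = 2.50, d_F = 96.25

I − A =
  [   0.80    -0.05    -0.35]
  [  -0.30     0.70    -0.20]
  [  -0.15    -0.45     1.00]
d = (I − A) x:
  d_L = (+0.80)·350 + (-0.05)·225 + (-0.35)·250 = 181.25
  d_C = (-0.30)·350 + (+0.70)·225 + (-0.20)·250 = 2.50
  d_F = (-0.15)·350 + (-0.45)·225 + (+1.00)·250 = 96.25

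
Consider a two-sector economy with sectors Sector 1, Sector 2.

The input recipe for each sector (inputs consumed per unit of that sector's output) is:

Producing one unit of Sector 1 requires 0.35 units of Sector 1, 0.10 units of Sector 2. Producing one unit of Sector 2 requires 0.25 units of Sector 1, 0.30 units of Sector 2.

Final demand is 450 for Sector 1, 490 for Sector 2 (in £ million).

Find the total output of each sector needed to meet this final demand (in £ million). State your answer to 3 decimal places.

x_1 = 1017.442, x_2 = 845.349

I − A =
  [   0.65    -0.25]
  [  -0.10     0.70]
det(I−A) = (0.65)(0.70) − (-0.25)(-0.10) = 0.4300
adj(I−A) = [[0.70, 0.25], [0.10, 0.65]]
(I − A)⁻¹ = adj(I−A) / det(I−A) ≈
  [   1.6279     0.5814]
  [   0.2326     1.5116]
x = (I − A)⁻¹ d = adj(I−A)·d / det(I−A), with det(I−A) = 0.4300:
  x_1 = (0.70·450 + 0.25·490) / 0.4300 = 437.50 / 0.4300 ≈ 1017.442
  x_2 = (0.10·450 + 0.65·490) / 0.4300 = 363.50 / 0.4300 ≈ 845.349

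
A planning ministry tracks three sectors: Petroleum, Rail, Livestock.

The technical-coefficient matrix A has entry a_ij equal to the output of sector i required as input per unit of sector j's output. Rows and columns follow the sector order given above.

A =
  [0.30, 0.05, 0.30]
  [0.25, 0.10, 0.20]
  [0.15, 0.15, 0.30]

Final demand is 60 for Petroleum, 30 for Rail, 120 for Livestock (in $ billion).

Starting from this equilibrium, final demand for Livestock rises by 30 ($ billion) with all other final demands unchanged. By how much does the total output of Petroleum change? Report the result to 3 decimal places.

Δx_1 = 23.464

I − A =
  [   0.70    -0.05    -0.30]
  [  -0.25     0.90    -0.20]
  [  -0.15    -0.15     0.70]
Cofactors of I−A, C_ij = (−1)^(i+j)·(minor ij) (rows/columns in the sector order above):
  C_11 = (0.90)(0.70) − (-0.20)(-0.15) = 0.6000
  C_12 = −[(-0.25)(0.70) − (-0.20)(-0.15)] = 0.2050
  C_13 = (-0.25)(-0.15) − (0.90)(-0.15) = 0.1725
  C_21 = −[(-0.05)(0.70) − (-0.30)(-0.15)] = 0.0800
  C_22 = (0.70)(0.70) − (-0.30)(-0.15) = 0.4450
  C_23 = −[(0.70)(-0.15) − (-0.05)(-0.15)] = 0.1125
  C_31 = (-0.05)(-0.20) − (-0.30)(0.90) = 0.2800
  C_32 = −[(0.70)(-0.20) − (-0.30)(-0.25)] = 0.2150
  C_33 = (0.70)(0.90) − (-0.05)(-0.25) = 0.6175
det(I−A) = Σ_j (I−A)_1j·C_1j = (0.70)(0.6000) + (-0.05)(0.2050) + (-0.30)(0.1725) = 0.3580
adj(I−A) = Cᵀ =
  [ 0.6000   0.0800   0.2800]
  [ 0.2050   0.4450   0.2150]
  [ 0.1725   0.1125   0.6175]
(I − A)⁻¹ = adj(I−A) / det(I−A) ≈
  [   1.6760     0.2235     0.7821]
  [   0.5726     1.2430     0.6006]
  [   0.4818     0.3142     1.7249]
Δx = (I − A)⁻¹ Δd with Δd having +30 in the Livestock component and 0 elsewhere.
So Δx_1 = L_13 · (+30), where L_13 = adj(I−A)_13 / det(I−A) = 0.2800 / 0.3580.
Δx_1 = 0.2800 × (+30) / 0.3580 = 8.40 / 0.3580 ≈ 23.464.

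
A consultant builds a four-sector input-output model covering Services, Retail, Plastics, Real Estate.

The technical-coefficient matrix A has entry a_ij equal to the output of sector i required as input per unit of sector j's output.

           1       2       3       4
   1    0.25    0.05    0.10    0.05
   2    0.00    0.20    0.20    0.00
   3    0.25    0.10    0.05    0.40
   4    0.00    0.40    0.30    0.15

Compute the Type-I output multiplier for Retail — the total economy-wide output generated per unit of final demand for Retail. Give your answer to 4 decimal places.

m_2 = 3.0362

I − A =
  [   0.75    -0.05    -0.10    -0.05]
  [   0.00     0.80    -0.20     0.00]
  [  -0.25    -0.10     0.95    -0.40]
  [   0.00    -0.40    -0.30     0.85]
Compute the cofactors C_ij = (−1)^(i+j)·(3×3 minor ij) of I−A; the adjugate is their transpose:
adj(I−A) = Cᵀ =
  [ 0.501000   0.079375   0.092500   0.073000]
  [ 0.042500   0.490625   0.127500   0.062500]
  [ 0.170000   0.199375   0.510000   0.250000]
  [ 0.080000   0.301250   0.240000   0.532500]
det(I−A) = Σ_j (I−A)_1j·C_1j = (0.75)(0.501000) + (-0.05)(0.042500) + (-0.10)(0.170000) + (-0.05)(0.080000) = 0.352625
(I − A)⁻¹ = adj(I−A) / det(I−A) ≈
  [   1.42077     0.22510     0.26232     0.20702]
  [   0.12052     1.39135     0.36157     0.17724]
  [   0.48210     0.56540     1.44630     0.70897]
  [   0.22687     0.85431     0.68061     1.51010]
The output multiplier for sector j is the column-j sum of the Leontief inverse (I − A)⁻¹ = adj(I−A) / det(I−A).
Column 2 of adj(I−A): (0.079375, 0.490625, 0.199375, 0.301250); det(I−A) = 0.352625.
m_2 = (0.079375 + 0.490625 + 0.199375 + 0.301250) / 0.352625 = 1.070625 / 0.352625 ≈ 3.0362.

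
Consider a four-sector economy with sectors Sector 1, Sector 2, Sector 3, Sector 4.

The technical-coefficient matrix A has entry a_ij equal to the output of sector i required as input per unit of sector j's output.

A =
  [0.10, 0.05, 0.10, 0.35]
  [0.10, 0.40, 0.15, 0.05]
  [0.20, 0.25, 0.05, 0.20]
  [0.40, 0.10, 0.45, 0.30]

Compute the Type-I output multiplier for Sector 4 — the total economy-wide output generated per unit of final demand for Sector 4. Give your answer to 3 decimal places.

m_4 = 6.231

I − A =
  [   0.90    -0.05    -0.10    -0.35]
  [  -0.10     0.60    -0.15    -0.05]
  [  -0.20    -0.25     0.95    -0.20]
  [  -0.40    -0.10    -0.45     0.70]
Compute the cofactors C_ij = (−1)^(i+j)·(3×3 minor ij) of I−A; the adjugate is their transpose:
adj(I−A) = Cᵀ =
  [ 0.305375   0.120875   0.147625   0.203500]
  [ 0.114000   0.331000   0.118500   0.114500]
  [ 0.155500   0.158500   0.281500   0.169500]
  [ 0.290750   0.218250   0.282250   0.458500]
det(I−A) = Σ_j (I−A)_1j·C_1j = (0.90)(0.305375) + (-0.05)(0.114000) + (-0.10)(0.155500) + (-0.35)(0.290750) = 0.151825
(I − A)⁻¹ = adj(I−A) / det(I−A) ≈
  [   2.0114     0.7961     0.9723     1.3404]
  [   0.7509     2.1801     0.7805     0.7542]
  [   1.0242     1.0440     1.8541     1.1164]
  [   1.9150     1.4375     1.8590     3.0199]
The output multiplier for sector j is the column-j sum of the Leontief inverse (I − A)⁻¹ = adj(I−A) / det(I−A).
Column 4 of adj(I−A): (0.203500, 0.114500, 0.169500, 0.458500); det(I−A) = 0.151825.
m_4 = (0.203500 + 0.114500 + 0.169500 + 0.458500) / 0.151825 = 0.946 / 0.151825 ≈ 6.231.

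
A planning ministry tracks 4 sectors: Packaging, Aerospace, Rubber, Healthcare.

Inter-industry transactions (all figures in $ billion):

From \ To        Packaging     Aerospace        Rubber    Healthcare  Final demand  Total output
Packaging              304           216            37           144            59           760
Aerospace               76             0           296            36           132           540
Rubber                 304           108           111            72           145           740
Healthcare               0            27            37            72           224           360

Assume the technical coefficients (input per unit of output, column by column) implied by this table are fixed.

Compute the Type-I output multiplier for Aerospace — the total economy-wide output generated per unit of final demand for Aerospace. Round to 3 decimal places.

m_2 = 3.820

Technical coefficients a_ij = z_ij / X_j:
  a_11 = 304/760 = 0.40, a_21 = 76/760 = 0.10, a_31 = 304/760 = 0.40, a_41 = 0/760 = 0.00
  a_12 = 216/540 = 0.40, a_22 = 0/540 = 0.00, a_32 = 108/540 = 0.20, a_42 = 27/540 = 0.05
  a_13 = 37/740 = 0.05, a_23 = 296/740 = 0.40, a_33 = 111/740 = 0.15, a_43 = 37/740 = 0.05
  a_14 = 144/360 = 0.40, a_24 = 36/360 = 0.10, a_34 = 72/360 = 0.20, a_44 = 72/360 = 0.20
I − A =
  [   0.60    -0.40    -0.05    -0.40]
  [  -0.10     1.00    -0.40    -0.10]
  [  -0.40    -0.20     0.85    -0.20]
  [   0.00    -0.05    -0.05     0.80]
Compute the cofactors C_ij = (−1)^(i+j)·(3×3 minor ij) of I−A; the adjugate is their transpose:
adj(I−A) = Cᵀ =
  [ 0.59675   0.29750   0.19775   0.38500]
  [ 0.19700   0.37800   0.20100   0.19600]
  [ 0.33500   0.23800   0.44300   0.30800]
  [ 0.03325   0.03850   0.04025   0.34300]
det(I−A) = Σ_j (I−A)_1j·C_1j = (0.60)(0.59675) + (-0.40)(0.19700) + (-0.05)(0.33500) + (-0.40)(0.03325) = 0.2492
(I − A)⁻¹ = adj(I−A) / det(I−A) ≈
  [   2.3947     1.1938     0.7935     1.5449]
  [   0.7905     1.5169     0.8066     0.7865]
  [   1.3443     0.9551     1.7777     1.2360]
  [   0.1334     0.1545     0.1615     1.3764]
The output multiplier for sector j is the column-j sum of the Leontief inverse (I − A)⁻¹ = adj(I−A) / det(I−A).
Column 2 of adj(I−A): (0.29750, 0.37800, 0.23800, 0.03850); det(I−A) = 0.2492.
m_2 = (0.29750 + 0.37800 + 0.23800 + 0.03850) / 0.2492 = 0.952 / 0.2492 ≈ 3.820.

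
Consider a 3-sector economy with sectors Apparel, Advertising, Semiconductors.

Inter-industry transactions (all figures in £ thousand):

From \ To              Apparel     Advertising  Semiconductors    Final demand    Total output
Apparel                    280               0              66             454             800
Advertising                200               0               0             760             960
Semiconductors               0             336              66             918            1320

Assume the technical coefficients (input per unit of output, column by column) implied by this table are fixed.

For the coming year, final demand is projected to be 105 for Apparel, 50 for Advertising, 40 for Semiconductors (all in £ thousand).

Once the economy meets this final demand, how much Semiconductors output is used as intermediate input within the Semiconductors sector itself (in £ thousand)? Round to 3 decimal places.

Technical coefficients a_ij = z_ij / X_j:
  a_11 = 280/800 = 0.35, a_21 = 200/800 = 0.25, a_31 = 0/800 = 0.00
  a_12 = 0/960 = 0.00, a_22 = 0/960 = 0.00, a_32 = 336/960 = 0.35
  a_13 = 66/1320 = 0.05, a_23 = 0/1320 = 0.00, a_33 = 66/1320 = 0.05
I − A =
  [   0.65     0.00    -0.05]
  [  -0.25     1.00     0.00]
  [   0.00    -0.35     0.95]
Cofactors of I−A, C_ij = (−1)^(i+j)·(minor ij) (rows/columns in the sector order above):
  C_11 = (1.00)(0.95) − (0.00)(-0.35) = 0.9500
  C_12 = −[(-0.25)(0.95) − (0.00)(0.00)] = 0.2375
  C_13 = (-0.25)(-0.35) − (1.00)(0.00) = 0.0875
  C_21 = −[(0.00)(0.95) − (-0.05)(-0.35)] = 0.0175
  C_22 = (0.65)(0.95) − (-0.05)(0.00) = 0.6175
  C_23 = −[(0.65)(-0.35) − (0.00)(0.00)] = 0.2275
  C_31 = (0.00)(0.00) − (-0.05)(1.00) = 0.0500
  C_32 = −[(0.65)(0.00) − (-0.05)(-0.25)] = 0.0125
  C_33 = (0.65)(1.00) − (0.00)(-0.25) = 0.6500
det(I−A) = Σ_j (I−A)_1j·C_1j = (0.65)(0.9500) + (0.00)(0.2375) + (-0.05)(0.0875) = 0.613125
adj(I−A) = Cᵀ =
  [ 0.9500   0.0175   0.0500]
  [ 0.2375   0.6175   0.0125]
  [ 0.0875   0.2275   0.6500]
(I − A)⁻¹ = adj(I−A) / det(I−A) ≈
  [   1.5494     0.0285     0.0815]
  [   0.3874     1.0071     0.0204]
  [   0.1427     0.3710     1.0601]
First solve x = (I − A)⁻¹ d = adj(I−A)·d / det(I−A); in particular x_3 = (0.0875·105 + 0.2275·50 + 0.6500·40) / 0.613125 = 46.5625 / 0.613125 ≈ 75.94292.
Intermediate flow from 3 to 3: z_33 = a_33 · x_3 = 0.05 × 46.5625 / 0.613125 = 2.328125 / 0.613125 ≈ 3.797.

z_33 = 3.797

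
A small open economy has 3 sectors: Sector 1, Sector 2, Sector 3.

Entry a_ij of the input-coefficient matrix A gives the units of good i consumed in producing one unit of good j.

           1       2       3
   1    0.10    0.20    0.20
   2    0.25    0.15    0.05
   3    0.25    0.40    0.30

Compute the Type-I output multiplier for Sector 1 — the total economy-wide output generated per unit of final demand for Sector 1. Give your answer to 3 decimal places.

I − A =
  [   0.90    -0.20    -0.20]
  [  -0.25     0.85    -0.05]
  [  -0.25    -0.40     0.70]
Cofactors of I−A, C_ij = (−1)^(i+j)·(minor ij) (rows/columns in the sector order above):
  C_11 = (0.85)(0.70) − (-0.05)(-0.40) = 0.5750
  C_12 = −[(-0.25)(0.70) − (-0.05)(-0.25)] = 0.1875
  C_13 = (-0.25)(-0.40) − (0.85)(-0.25) = 0.3125
  C_21 = −[(-0.20)(0.70) − (-0.20)(-0.40)] = 0.2200
  C_22 = (0.90)(0.70) − (-0.20)(-0.25) = 0.5800
  C_23 = −[(0.90)(-0.40) − (-0.20)(-0.25)] = 0.4100
  C_31 = (-0.20)(-0.05) − (-0.20)(0.85) = 0.1800
  C_32 = −[(0.90)(-0.05) − (-0.20)(-0.25)] = 0.0950
  C_33 = (0.90)(0.85) − (-0.20)(-0.25) = 0.7150
det(I−A) = Σ_j (I−A)_1j·C_1j = (0.90)(0.5750) + (-0.20)(0.1875) + (-0.20)(0.3125) = 0.4175
adj(I−A) = Cᵀ =
  [ 0.5750   0.2200   0.1800]
  [ 0.1875   0.5800   0.0950]
  [ 0.3125   0.4100   0.7150]
(I − A)⁻¹ = adj(I−A) / det(I−A) ≈
  [   1.3772     0.5269     0.4311]
  [   0.4491     1.3892     0.2275]
  [   0.7485     0.9820     1.7126]
The output multiplier for sector j is the column-j sum of the Leontief inverse (I − A)⁻¹ = adj(I−A) / det(I−A).
Column 1 of adj(I−A): (0.5750, 0.1875, 0.3125); det(I−A) = 0.4175.
m_1 = (0.5750 + 0.1875 + 0.3125) / 0.4175 = 1.075 / 0.4175 ≈ 2.575.

m_1 = 2.575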